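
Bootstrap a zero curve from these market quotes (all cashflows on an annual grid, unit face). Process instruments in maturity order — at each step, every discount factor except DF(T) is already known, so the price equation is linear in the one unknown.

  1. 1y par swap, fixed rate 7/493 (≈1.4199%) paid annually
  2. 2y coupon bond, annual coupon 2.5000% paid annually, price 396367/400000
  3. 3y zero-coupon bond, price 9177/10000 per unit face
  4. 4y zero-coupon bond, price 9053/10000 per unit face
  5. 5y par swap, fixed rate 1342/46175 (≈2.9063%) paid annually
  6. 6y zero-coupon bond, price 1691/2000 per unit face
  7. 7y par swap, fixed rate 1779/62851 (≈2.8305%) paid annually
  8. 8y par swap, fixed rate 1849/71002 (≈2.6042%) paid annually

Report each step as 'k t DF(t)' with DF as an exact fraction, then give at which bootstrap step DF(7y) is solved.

1 1 493/500
2 2 9427/10000
3 3 9177/10000
4 4 9053/10000
5 5 4329/5000
6 6 1691/2000
7 7 8221/10000
8 8 8151/10000
DF(7y) is solved at step 7

step 1 [1y] swap r/1=7/493: DF=(1 − 7/493·(0))/(1+7/493) = 493/500 ≈ 0.986000
step 2 [2y] bond c/1=1/40: DF=(396367/400000 − 1/40·(0.986000))/(1+1/40) = 9427/10000 ≈ 0.942700
step 3 [3y] zero: DF = P = 9177/10000 ≈ 0.917700
step 4 [4y] zero: DF = P = 9053/10000 ≈ 0.905300
step 5 [5y] swap r/1=1342/46175: DF=(1 − 1342/46175·(0.986000+0.942700+0.917700+0.905300))/(1+1342/46175) = 4329/5000 ≈ 0.865800
step 6 [6y] zero: DF = P = 1691/2000 ≈ 0.845500
step 7 [7y] swap r/1=1779/62851: DF=(1 − 1779/62851·(0.986000+0.942700+0.917700+0.905300+0.865800+0.845500))/(1+1779/62851) = 8221/10000 ≈ 0.822100
step 8 [8y] swap r/1=1849/71002: DF=(1 − 1849/71002·(0.986000+0.942700+0.917700+0.905300+0.865800+0.845500+0.822100))/(1+1849/71002) = 8151/10000 ≈ 0.815100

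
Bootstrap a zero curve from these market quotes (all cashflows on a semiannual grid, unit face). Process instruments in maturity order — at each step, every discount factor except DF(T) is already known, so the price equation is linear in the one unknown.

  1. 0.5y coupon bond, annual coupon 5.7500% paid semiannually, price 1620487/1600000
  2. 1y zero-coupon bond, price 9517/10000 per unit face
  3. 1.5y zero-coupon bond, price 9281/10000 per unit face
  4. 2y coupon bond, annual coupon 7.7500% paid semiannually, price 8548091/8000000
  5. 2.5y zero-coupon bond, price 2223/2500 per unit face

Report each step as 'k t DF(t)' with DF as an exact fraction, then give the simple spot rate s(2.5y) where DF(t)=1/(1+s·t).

step 1 [0.5y] bond c/2=23/800: DF=(1620487/1600000 − 23/800·(0))/(1+23/800) = 1969/2000 ≈ 0.984500
step 2 [1y] zero: DF = P = 9517/10000 ≈ 0.951700
step 3 [1.5y] zero: DF = P = 9281/10000 ≈ 0.928100
step 4 [2y] bond c/2=31/800: DF=(8548091/8000000 − 31/800·(0.984500+0.951700+0.928100))/(1+31/800) = 4609/5000 ≈ 0.921800
step 5 [2.5y] zero: DF = P = 2223/2500 ≈ 0.889200

1 1/2 1969/2000
2 1 9517/10000
3 3/2 9281/10000
4 2 4609/5000
5 5/2 2223/2500
s(2.5y) = (1/(2223/2500) − 1)/(5/2) = 554/11115 ≈ 4.9843%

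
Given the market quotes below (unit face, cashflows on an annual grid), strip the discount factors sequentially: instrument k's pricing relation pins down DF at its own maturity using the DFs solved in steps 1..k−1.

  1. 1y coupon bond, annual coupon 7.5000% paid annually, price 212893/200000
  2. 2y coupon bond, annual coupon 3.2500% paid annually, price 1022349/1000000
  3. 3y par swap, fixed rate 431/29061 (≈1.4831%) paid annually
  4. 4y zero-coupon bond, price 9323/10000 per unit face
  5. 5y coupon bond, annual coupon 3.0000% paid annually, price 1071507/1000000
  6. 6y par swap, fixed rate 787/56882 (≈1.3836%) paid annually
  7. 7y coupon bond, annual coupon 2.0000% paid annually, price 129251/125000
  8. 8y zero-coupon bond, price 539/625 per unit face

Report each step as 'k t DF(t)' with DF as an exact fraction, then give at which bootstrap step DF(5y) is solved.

1 1 4951/5000
2 2 959/1000
3 3 9569/10000
4 4 9323/10000
5 5 1857/2000
6 6 9213/10000
7 7 4511/5000
8 8 539/625
DF(5y) is solved at step 5

step 1 [1y] bond c/1=3/40: DF=(212893/200000 − 3/40·(0))/(1+3/40) = 4951/5000 ≈ 0.990200
step 2 [2y] bond c/1=13/400: DF=(1022349/1000000 − 13/400·(0.990200))/(1+13/400) = 959/1000 ≈ 0.959000
step 3 [3y] swap r/1=431/29061: DF=(1 − 431/29061·(0.990200+0.959000))/(1+431/29061) = 9569/10000 ≈ 0.956900
step 4 [4y] zero: DF = P = 9323/10000 ≈ 0.932300
step 5 [5y] bond c/1=3/100: DF=(1071507/1000000 − 3/100·(0.990200+0.959000+0.956900+0.932300))/(1+3/100) = 1857/2000 ≈ 0.928500
step 6 [6y] swap r/1=787/56882: DF=(1 − 787/56882·(0.990200+0.959000+0.956900+0.932300+0.928500))/(1+787/56882) = 9213/10000 ≈ 0.921300
step 7 [7y] bond c/1=1/50: DF=(129251/125000 − 1/50·(0.990200+0.959000+0.956900+0.932300+0.928500+0.921300))/(1+1/50) = 4511/5000 ≈ 0.902200
step 8 [8y] zero: DF = P = 539/625 ≈ 0.862400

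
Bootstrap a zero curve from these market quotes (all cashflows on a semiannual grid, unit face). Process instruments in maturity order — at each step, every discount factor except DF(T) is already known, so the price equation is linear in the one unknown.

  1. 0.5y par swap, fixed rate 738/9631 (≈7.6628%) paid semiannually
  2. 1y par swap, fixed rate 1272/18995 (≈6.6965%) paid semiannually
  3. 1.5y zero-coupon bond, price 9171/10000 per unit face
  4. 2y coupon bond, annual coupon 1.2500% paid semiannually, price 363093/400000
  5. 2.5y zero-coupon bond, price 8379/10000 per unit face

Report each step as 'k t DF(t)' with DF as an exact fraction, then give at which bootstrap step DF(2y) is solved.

step 1 [0.5y] swap r/2=369/9631: DF=(1 − 369/9631·(0))/(1+369/9631) = 9631/10000 ≈ 0.963100
step 2 [1y] swap r/2=636/18995: DF=(1 − 636/18995·(0.963100))/(1+636/18995) = 2341/2500 ≈ 0.936400
step 3 [1.5y] zero: DF = P = 9171/10000 ≈ 0.917100
step 4 [2y] bond c/2=1/160: DF=(363093/400000 − 1/160·(0.963100+0.936400+0.917100))/(1+1/160) = 4423/5000 ≈ 0.884600
step 5 [2.5y] zero: DF = P = 8379/10000 ≈ 0.837900

1 1/2 9631/10000
2 1 2341/2500
3 3/2 9171/10000
4 2 4423/5000
5 5/2 8379/10000
DF(2y) is solved at step 4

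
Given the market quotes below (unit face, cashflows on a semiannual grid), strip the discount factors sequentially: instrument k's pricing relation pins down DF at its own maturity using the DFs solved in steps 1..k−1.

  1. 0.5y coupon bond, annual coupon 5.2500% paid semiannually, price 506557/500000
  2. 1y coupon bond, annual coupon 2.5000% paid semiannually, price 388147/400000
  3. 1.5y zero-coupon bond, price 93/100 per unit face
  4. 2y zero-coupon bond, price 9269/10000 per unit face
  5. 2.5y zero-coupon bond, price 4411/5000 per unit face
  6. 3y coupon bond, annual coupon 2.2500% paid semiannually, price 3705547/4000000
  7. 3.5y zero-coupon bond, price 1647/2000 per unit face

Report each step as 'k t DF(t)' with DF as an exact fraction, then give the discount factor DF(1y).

step 1 [0.5y] bond c/2=21/800: DF=(506557/500000 − 21/800·(0))/(1+21/800) = 617/625 ≈ 0.987200
step 2 [1y] bond c/2=1/80: DF=(388147/400000 − 1/80·(0.987200))/(1+1/80) = 4731/5000 ≈ 0.946200
step 3 [1.5y] zero: DF = P = 93/100 ≈ 0.930000
step 4 [2y] zero: DF = P = 9269/10000 ≈ 0.926900
step 5 [2.5y] zero: DF = P = 4411/5000 ≈ 0.882200
step 6 [3y] bond c/2=9/800: DF=(3705547/4000000 − 9/800·(0.987200+0.946200+0.930000+0.926900+0.882200))/(1+9/800) = 8641/10000 ≈ 0.864100
step 7 [3.5y] zero: DF = P = 1647/2000 ≈ 0.823500

1 1/2 617/625
2 1 4731/5000
3 3/2 93/100
4 2 9269/10000
5 5/2 4411/5000
6 3 8641/10000
7 7/2 1647/2000
DF(1y) = 4731/5000 ≈ 0.946200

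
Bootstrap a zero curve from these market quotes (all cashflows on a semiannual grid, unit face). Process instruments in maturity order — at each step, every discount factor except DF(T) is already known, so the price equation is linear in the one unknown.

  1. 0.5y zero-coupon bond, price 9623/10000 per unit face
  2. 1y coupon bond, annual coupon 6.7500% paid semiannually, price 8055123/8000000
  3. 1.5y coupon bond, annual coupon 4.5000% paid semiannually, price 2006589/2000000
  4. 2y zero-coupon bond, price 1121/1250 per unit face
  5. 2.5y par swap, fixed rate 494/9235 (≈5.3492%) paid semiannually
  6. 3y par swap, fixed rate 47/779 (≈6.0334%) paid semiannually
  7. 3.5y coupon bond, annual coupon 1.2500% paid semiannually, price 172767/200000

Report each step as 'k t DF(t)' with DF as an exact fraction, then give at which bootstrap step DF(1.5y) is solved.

step 1 [0.5y] zero: DF = P = 9623/10000 ≈ 0.962300
step 2 [1y] bond c/2=27/800: DF=(8055123/8000000 − 27/800·(0.962300))/(1+27/800) = 4713/5000 ≈ 0.942600
step 3 [1.5y] bond c/2=9/400: DF=(2006589/2000000 − 9/400·(0.962300+0.942600))/(1+9/400) = 9393/10000 ≈ 0.939300
step 4 [2y] zero: DF = P = 1121/1250 ≈ 0.896800
step 5 [2.5y] swap r/2=247/9235: DF=(1 − 247/9235·(0.962300+0.942600+0.939300+0.896800))/(1+247/9235) = 1753/2000 ≈ 0.876500
step 6 [3y] swap r/2=47/1558: DF=(1 − 47/1558·(0.962300+0.942600+0.939300+0.896800+0.876500))/(1+47/1558) = 1671/2000 ≈ 0.835500
step 7 [3.5y] bond c/2=1/160: DF=(172767/200000 − 1/160·(0.962300+0.942600+0.939300+0.896800+0.876500+0.835500))/(1+1/160) = 4123/5000 ≈ 0.824600

1 1/2 9623/10000
2 1 4713/5000
3 3/2 9393/10000
4 2 1121/1250
5 5/2 1753/2000
6 3 1671/2000
7 7/2 4123/5000
DF(1.5y) is solved at step 3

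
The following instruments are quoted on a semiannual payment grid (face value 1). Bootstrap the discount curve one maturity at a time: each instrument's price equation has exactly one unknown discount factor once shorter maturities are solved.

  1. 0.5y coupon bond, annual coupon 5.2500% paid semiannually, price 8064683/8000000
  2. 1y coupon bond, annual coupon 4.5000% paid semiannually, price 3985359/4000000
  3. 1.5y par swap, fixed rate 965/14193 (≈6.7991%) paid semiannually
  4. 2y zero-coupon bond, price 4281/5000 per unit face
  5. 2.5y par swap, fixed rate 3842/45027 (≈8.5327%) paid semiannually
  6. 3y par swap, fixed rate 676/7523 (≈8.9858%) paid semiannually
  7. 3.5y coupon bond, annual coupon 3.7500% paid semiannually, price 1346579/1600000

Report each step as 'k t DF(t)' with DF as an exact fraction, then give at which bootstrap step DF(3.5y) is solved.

step 1 [0.5y] bond c/2=21/800: DF=(8064683/8000000 − 21/800·(0))/(1+21/800) = 9823/10000 ≈ 0.982300
step 2 [1y] bond c/2=9/400: DF=(3985359/4000000 − 9/400·(0.982300))/(1+9/400) = 1191/1250 ≈ 0.952800
step 3 [1.5y] swap r/2=965/28386: DF=(1 − 965/28386·(0.982300+0.952800))/(1+965/28386) = 1807/2000 ≈ 0.903500
step 4 [2y] zero: DF = P = 4281/5000 ≈ 0.856200
step 5 [2.5y] swap r/2=1921/45027: DF=(1 − 1921/45027·(0.982300+0.952800+0.903500+0.856200))/(1+1921/45027) = 8079/10000 ≈ 0.807900
step 6 [3y] swap r/2=338/7523: DF=(1 − 338/7523·(0.982300+0.952800+0.903500+0.856200+0.807900))/(1+338/7523) = 3817/5000 ≈ 0.763400
step 7 [3.5y] bond c/2=3/160: DF=(1346579/1600000 − 3/160·(0.982300+0.952800+0.903500+0.856200+0.807900+0.763400))/(1+3/160) = 1823/2500 ≈ 0.729200

1 1/2 9823/10000
2 1 1191/1250
3 3/2 1807/2000
4 2 4281/5000
5 5/2 8079/10000
6 3 3817/5000
7 7/2 1823/2500
DF(3.5y) is solved at step 7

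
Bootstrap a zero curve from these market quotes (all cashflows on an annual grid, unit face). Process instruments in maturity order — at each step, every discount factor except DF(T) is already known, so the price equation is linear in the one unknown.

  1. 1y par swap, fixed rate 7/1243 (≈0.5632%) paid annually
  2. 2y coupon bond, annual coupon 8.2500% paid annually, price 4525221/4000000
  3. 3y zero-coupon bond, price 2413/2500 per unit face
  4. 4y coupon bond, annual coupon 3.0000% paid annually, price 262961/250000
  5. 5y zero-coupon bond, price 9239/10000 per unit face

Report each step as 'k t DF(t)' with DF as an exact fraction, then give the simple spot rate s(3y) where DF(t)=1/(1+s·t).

step 1 [1y] swap r/1=7/1243: DF=(1 − 7/1243·(0))/(1+7/1243) = 1243/1250 ≈ 0.994400
step 2 [2y] bond c/1=33/400: DF=(4525221/4000000 − 33/400·(0.994400))/(1+33/400) = 9693/10000 ≈ 0.969300
step 3 [3y] zero: DF = P = 2413/2500 ≈ 0.965200
step 4 [4y] bond c/1=3/100: DF=(262961/250000 − 3/100·(0.994400+0.969300+0.965200))/(1+3/100) = 9359/10000 ≈ 0.935900
step 5 [5y] zero: DF = P = 9239/10000 ≈ 0.923900

1 1 1243/1250
2 2 9693/10000
3 3 2413/2500
4 4 9359/10000
5 5 9239/10000
s(3y) = (1/(2413/2500) − 1)/(3) = 29/2413 ≈ 1.2018%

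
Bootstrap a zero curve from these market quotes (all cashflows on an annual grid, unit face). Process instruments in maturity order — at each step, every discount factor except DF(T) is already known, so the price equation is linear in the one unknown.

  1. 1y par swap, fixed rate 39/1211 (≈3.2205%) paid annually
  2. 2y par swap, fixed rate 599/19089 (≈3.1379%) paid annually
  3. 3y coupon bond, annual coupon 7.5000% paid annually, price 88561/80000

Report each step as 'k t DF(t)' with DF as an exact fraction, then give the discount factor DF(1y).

step 1 [1y] swap r/1=39/1211: DF=(1 − 39/1211·(0))/(1+39/1211) = 1211/1250 ≈ 0.968800
step 2 [2y] swap r/1=599/19089: DF=(1 − 599/19089·(0.968800))/(1+599/19089) = 9401/10000 ≈ 0.940100
step 3 [3y] bond c/1=3/40: DF=(88561/80000 − 3/40·(0.968800+0.940100))/(1+3/40) = 4483/5000 ≈ 0.896600

1 1 1211/1250
2 2 9401/10000
3 3 4483/5000
DF(1y) = 1211/1250 ≈ 0.968800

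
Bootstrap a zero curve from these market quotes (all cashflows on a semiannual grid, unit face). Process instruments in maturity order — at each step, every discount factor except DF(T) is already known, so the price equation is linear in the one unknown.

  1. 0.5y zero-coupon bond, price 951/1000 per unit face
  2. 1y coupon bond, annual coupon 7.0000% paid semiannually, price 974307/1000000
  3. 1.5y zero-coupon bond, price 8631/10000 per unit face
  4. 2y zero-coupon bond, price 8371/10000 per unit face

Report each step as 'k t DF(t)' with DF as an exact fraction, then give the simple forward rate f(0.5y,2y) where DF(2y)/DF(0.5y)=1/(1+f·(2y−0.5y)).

1 1/2 951/1000
2 1 2273/2500
3 3/2 8631/10000
4 2 8371/10000
f(0.5y,2y) = ((951/1000)/(8371/10000) − 1)/(3/2) = 2278/25113 ≈ 9.0710%

step 1 [0.5y] zero: DF = P = 951/1000 ≈ 0.951000
step 2 [1y] bond c/2=7/200: DF=(974307/1000000 − 7/200·(0.951000))/(1+7/200) = 2273/2500 ≈ 0.909200
step 3 [1.5y] zero: DF = P = 8631/10000 ≈ 0.863100
step 4 [2y] zero: DF = P = 8371/10000 ≈ 0.837100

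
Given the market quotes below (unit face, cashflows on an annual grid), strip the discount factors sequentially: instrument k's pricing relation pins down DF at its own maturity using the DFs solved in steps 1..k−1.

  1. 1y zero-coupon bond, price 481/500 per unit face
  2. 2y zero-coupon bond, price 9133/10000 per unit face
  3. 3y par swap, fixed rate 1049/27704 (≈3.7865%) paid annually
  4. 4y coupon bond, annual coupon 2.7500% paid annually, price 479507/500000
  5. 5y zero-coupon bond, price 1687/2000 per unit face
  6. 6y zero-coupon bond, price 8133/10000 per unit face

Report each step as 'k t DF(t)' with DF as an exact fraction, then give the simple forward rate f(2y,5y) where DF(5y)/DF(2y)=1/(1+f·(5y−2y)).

step 1 [1y] zero: DF = P = 481/500 ≈ 0.962000
step 2 [2y] zero: DF = P = 9133/10000 ≈ 0.913300
step 3 [3y] swap r/1=1049/27704: DF=(1 − 1049/27704·(0.962000+0.913300))/(1+1049/27704) = 8951/10000 ≈ 0.895100
step 4 [4y] bond c/1=11/400: DF=(479507/500000 − 11/400·(0.962000+0.913300+0.895100))/(1+11/400) = 537/625 ≈ 0.859200
step 5 [5y] zero: DF = P = 1687/2000 ≈ 0.843500
step 6 [6y] zero: DF = P = 8133/10000 ≈ 0.813300

1 1 481/500
2 2 9133/10000
3 3 8951/10000
4 4 537/625
5 5 1687/2000
6 6 8133/10000
f(2y,5y) = ((9133/10000)/(1687/2000) − 1)/(3) = 698/25305 ≈ 2.7583%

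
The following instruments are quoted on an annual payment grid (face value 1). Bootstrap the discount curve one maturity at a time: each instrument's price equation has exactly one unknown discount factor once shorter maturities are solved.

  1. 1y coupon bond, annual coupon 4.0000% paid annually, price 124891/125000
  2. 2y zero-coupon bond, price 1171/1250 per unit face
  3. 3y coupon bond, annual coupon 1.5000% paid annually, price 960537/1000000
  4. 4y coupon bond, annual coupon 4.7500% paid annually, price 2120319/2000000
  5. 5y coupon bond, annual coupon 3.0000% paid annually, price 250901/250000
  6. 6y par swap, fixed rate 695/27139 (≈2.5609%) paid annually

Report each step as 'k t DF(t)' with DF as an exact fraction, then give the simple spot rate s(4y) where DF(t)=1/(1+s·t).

1 1 9607/10000
2 2 1171/1250
3 3 9183/10000
4 4 2211/2500
5 5 4333/5000
6 6 861/1000
s(4y) = (1/(2211/2500) − 1)/(4) = 289/8844 ≈ 3.2678%

step 1 [1y] bond c/1=1/25: DF=(124891/125000 − 1/25·(0))/(1+1/25) = 9607/10000 ≈ 0.960700
step 2 [2y] zero: DF = P = 1171/1250 ≈ 0.936800
step 3 [3y] bond c/1=3/200: DF=(960537/1000000 − 3/200·(0.960700+0.936800))/(1+3/200) = 9183/10000 ≈ 0.918300
step 4 [4y] bond c/1=19/400: DF=(2120319/2000000 − 19/400·(0.960700+0.936800+0.918300))/(1+19/400) = 2211/2500 ≈ 0.884400
step 5 [5y] bond c/1=3/100: DF=(250901/250000 − 3/100·(0.960700+0.936800+0.918300+0.884400))/(1+3/100) = 4333/5000 ≈ 0.866600
step 6 [6y] swap r/1=695/27139: DF=(1 − 695/27139·(0.960700+0.936800+0.918300+0.884400+0.866600))/(1+695/27139) = 861/1000 ≈ 0.861000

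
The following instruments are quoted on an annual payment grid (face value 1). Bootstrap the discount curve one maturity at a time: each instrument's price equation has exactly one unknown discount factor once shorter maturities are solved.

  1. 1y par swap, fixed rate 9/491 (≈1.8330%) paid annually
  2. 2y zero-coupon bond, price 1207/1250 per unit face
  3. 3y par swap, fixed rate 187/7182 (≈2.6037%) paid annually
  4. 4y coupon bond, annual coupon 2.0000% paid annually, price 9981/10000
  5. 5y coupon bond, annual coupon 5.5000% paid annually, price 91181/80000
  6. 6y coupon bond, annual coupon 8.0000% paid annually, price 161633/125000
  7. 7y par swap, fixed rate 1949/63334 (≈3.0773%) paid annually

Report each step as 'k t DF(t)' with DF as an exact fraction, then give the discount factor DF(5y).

step 1 [1y] swap r/1=9/491: DF=(1 − 9/491·(0))/(1+9/491) = 491/500 ≈ 0.982000
step 2 [2y] zero: DF = P = 1207/1250 ≈ 0.965600
step 3 [3y] swap r/1=187/7182: DF=(1 − 187/7182·(0.982000+0.965600))/(1+187/7182) = 2313/2500 ≈ 0.925200
step 4 [4y] bond c/1=1/50: DF=(9981/10000 − 1/50·(0.982000+0.965600+0.925200))/(1+1/50) = 4611/5000 ≈ 0.922200
step 5 [5y] bond c/1=11/200: DF=(91181/80000 − 11/200·(0.982000+0.965600+0.925200+0.922200))/(1+11/200) = 353/400 ≈ 0.882500
step 6 [6y] bond c/1=2/25: DF=(161633/125000 − 2/25·(0.982000+0.965600+0.925200+0.922200+0.882500))/(1+2/25) = 2127/2500 ≈ 0.850800
step 7 [7y] swap r/1=1949/63334: DF=(1 − 1949/63334·(0.982000+0.965600+0.925200+0.922200+0.882500+0.850800))/(1+1949/63334) = 8051/10000 ≈ 0.805100

1 1 491/500
2 2 1207/1250
3 3 2313/2500
4 4 4611/5000
5 5 353/400
6 6 2127/2500
7 7 8051/10000
DF(5y) = 353/400 ≈ 0.882500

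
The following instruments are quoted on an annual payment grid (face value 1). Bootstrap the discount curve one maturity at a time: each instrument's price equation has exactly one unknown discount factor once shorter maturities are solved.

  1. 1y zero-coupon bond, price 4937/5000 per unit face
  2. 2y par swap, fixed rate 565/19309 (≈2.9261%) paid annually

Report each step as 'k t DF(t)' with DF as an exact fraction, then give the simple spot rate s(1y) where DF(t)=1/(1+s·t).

1 1 4937/5000
2 2 1887/2000
s(1y) = (1/(4937/5000) − 1)/(1) = 63/4937 ≈ 1.2761%

step 1 [1y] zero: DF = P = 4937/5000 ≈ 0.987400
step 2 [2y] swap r/1=565/19309: DF=(1 − 565/19309·(0.987400))/(1+565/19309) = 1887/2000 ≈ 0.943500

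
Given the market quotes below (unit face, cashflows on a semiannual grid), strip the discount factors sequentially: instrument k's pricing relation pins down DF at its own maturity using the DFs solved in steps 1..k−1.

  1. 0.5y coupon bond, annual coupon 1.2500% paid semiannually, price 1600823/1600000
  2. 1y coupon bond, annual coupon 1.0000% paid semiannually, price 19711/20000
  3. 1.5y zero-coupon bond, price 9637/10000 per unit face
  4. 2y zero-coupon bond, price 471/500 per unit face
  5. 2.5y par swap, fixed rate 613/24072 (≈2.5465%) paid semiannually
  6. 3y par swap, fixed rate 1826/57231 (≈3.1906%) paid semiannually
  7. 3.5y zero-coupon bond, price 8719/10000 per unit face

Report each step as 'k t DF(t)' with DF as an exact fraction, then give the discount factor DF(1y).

1 1/2 9943/10000
2 1 9757/10000
3 3/2 9637/10000
4 2 471/500
5 5/2 9387/10000
6 3 9087/10000
7 7/2 8719/10000
DF(1y) = 9757/10000 ≈ 0.975700

step 1 [0.5y] bond c/2=1/160: DF=(1600823/1600000 − 1/160·(0))/(1+1/160) = 9943/10000 ≈ 0.994300
step 2 [1y] bond c/2=1/200: DF=(19711/20000 − 1/200·(0.994300))/(1+1/200) = 9757/10000 ≈ 0.975700
step 3 [1.5y] zero: DF = P = 9637/10000 ≈ 0.963700
step 4 [2y] zero: DF = P = 471/500 ≈ 0.942000
step 5 [2.5y] swap r/2=613/48144: DF=(1 − 613/48144·(0.994300+0.975700+0.963700+0.942000))/(1+613/48144) = 9387/10000 ≈ 0.938700
step 6 [3y] swap r/2=913/57231: DF=(1 − 913/57231·(0.994300+0.975700+0.963700+0.942000+0.938700))/(1+913/57231) = 9087/10000 ≈ 0.908700
step 7 [3.5y] zero: DF = P = 8719/10000 ≈ 0.871900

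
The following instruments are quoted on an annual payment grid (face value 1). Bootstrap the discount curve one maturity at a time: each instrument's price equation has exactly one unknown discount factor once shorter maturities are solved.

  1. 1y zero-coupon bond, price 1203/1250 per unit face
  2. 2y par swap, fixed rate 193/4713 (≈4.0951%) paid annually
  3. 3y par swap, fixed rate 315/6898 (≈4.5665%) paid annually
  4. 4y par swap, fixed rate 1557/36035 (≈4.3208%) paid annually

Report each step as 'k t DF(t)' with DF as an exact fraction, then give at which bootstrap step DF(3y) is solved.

1 1 1203/1250
2 2 2307/2500
3 3 437/500
4 4 8443/10000
DF(3y) is solved at step 3

step 1 [1y] zero: DF = P = 1203/1250 ≈ 0.962400
step 2 [2y] swap r/1=193/4713: DF=(1 − 193/4713·(0.962400))/(1+193/4713) = 2307/2500 ≈ 0.922800
step 3 [3y] swap r/1=315/6898: DF=(1 − 315/6898·(0.962400+0.922800))/(1+315/6898) = 437/500 ≈ 0.874000
step 4 [4y] swap r/1=1557/36035: DF=(1 − 1557/36035·(0.962400+0.922800+0.874000))/(1+1557/36035) = 8443/10000 ≈ 0.844300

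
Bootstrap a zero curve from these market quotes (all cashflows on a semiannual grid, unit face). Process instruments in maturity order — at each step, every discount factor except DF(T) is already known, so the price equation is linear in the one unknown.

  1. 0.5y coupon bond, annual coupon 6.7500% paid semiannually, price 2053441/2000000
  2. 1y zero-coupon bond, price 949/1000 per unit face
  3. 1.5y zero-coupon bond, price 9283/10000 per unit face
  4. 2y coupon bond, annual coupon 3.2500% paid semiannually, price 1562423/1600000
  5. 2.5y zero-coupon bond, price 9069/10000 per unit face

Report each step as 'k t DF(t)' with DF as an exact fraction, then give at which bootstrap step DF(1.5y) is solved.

step 1 [0.5y] bond c/2=27/800: DF=(2053441/2000000 − 27/800·(0))/(1+27/800) = 2483/2500 ≈ 0.993200
step 2 [1y] zero: DF = P = 949/1000 ≈ 0.949000
step 3 [1.5y] zero: DF = P = 9283/10000 ≈ 0.928300
step 4 [2y] bond c/2=13/800: DF=(1562423/1600000 − 13/800·(0.993200+0.949000+0.928300))/(1+13/800) = 183/200 ≈ 0.915000
step 5 [2.5y] zero: DF = P = 9069/10000 ≈ 0.906900

1 1/2 2483/2500
2 1 949/1000
3 3/2 9283/10000
4 2 183/200
5 5/2 9069/10000
DF(1.5y) is solved at step 3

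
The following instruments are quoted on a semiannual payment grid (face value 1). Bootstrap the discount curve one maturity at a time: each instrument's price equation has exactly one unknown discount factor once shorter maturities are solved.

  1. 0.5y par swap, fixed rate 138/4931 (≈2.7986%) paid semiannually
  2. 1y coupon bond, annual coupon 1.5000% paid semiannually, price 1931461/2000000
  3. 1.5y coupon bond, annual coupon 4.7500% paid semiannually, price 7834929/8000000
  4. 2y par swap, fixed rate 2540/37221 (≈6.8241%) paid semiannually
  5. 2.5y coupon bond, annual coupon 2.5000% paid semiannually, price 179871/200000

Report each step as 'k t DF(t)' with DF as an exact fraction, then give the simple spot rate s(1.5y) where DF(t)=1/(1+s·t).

step 1 [0.5y] swap r/2=69/4931: DF=(1 − 69/4931·(0))/(1+69/4931) = 4931/5000 ≈ 0.986200
step 2 [1y] bond c/2=3/400: DF=(1931461/2000000 − 3/400·(0.986200))/(1+3/400) = 1189/1250 ≈ 0.951200
step 3 [1.5y] bond c/2=19/800: DF=(7834929/8000000 − 19/800·(0.986200+0.951200))/(1+19/800) = 9117/10000 ≈ 0.911700
step 4 [2y] swap r/2=1270/37221: DF=(1 − 1270/37221·(0.986200+0.951200+0.911700))/(1+1270/37221) = 873/1000 ≈ 0.873000
step 5 [2.5y] bond c/2=1/80: DF=(179871/200000 − 1/80·(0.986200+0.951200+0.911700+0.873000))/(1+1/80) = 8423/10000 ≈ 0.842300

1 1/2 4931/5000
2 1 1189/1250
3 3/2 9117/10000
4 2 873/1000
5 5/2 8423/10000
s(1.5y) = (1/(9117/10000) − 1)/(3/2) = 1766/27351 ≈ 6.4568%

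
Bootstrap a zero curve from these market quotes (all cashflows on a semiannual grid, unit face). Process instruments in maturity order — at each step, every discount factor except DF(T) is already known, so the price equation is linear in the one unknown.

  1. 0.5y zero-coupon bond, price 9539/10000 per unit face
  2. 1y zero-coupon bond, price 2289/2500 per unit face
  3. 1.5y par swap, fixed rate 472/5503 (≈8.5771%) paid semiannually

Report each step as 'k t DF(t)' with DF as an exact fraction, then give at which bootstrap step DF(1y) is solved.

step 1 [0.5y] zero: DF = P = 9539/10000 ≈ 0.953900
step 2 [1y] zero: DF = P = 2289/2500 ≈ 0.915600
step 3 [1.5y] swap r/2=236/5503: DF=(1 − 236/5503·(0.953900+0.915600))/(1+236/5503) = 441/500 ≈ 0.882000

1 1/2 9539/10000
2 1 2289/2500
3 3/2 441/500
DF(1y) is solved at step 2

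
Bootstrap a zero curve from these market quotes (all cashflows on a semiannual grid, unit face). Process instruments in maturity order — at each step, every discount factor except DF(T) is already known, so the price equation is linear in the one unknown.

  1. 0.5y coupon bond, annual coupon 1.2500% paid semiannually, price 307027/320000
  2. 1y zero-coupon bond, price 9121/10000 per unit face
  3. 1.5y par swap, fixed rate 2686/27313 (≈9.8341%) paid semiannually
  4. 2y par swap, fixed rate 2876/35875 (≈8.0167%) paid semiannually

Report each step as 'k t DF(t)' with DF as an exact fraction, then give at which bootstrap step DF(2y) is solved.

1 1/2 1907/2000
2 1 9121/10000
3 3/2 8657/10000
4 2 4281/5000
DF(2y) is solved at step 4

step 1 [0.5y] bond c/2=1/160: DF=(307027/320000 − 1/160·(0))/(1+1/160) = 1907/2000 ≈ 0.953500
step 2 [1y] zero: DF = P = 9121/10000 ≈ 0.912100
step 3 [1.5y] swap r/2=1343/27313: DF=(1 − 1343/27313·(0.953500+0.912100))/(1+1343/27313) = 8657/10000 ≈ 0.865700
step 4 [2y] swap r/2=1438/35875: DF=(1 − 1438/35875·(0.953500+0.912100+0.865700))/(1+1438/35875) = 4281/5000 ≈ 0.856200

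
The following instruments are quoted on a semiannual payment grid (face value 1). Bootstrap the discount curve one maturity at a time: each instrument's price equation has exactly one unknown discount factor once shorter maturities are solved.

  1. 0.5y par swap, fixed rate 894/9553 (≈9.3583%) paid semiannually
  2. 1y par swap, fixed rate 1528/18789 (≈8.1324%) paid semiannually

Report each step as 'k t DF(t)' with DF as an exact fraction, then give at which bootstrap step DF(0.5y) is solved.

1 1/2 9553/10000
2 1 2309/2500
DF(0.5y) is solved at step 1

step 1 [0.5y] swap r/2=447/9553: DF=(1 − 447/9553·(0))/(1+447/9553) = 9553/10000 ≈ 0.955300
step 2 [1y] swap r/2=764/18789: DF=(1 − 764/18789·(0.955300))/(1+764/18789) = 2309/2500 ≈ 0.923600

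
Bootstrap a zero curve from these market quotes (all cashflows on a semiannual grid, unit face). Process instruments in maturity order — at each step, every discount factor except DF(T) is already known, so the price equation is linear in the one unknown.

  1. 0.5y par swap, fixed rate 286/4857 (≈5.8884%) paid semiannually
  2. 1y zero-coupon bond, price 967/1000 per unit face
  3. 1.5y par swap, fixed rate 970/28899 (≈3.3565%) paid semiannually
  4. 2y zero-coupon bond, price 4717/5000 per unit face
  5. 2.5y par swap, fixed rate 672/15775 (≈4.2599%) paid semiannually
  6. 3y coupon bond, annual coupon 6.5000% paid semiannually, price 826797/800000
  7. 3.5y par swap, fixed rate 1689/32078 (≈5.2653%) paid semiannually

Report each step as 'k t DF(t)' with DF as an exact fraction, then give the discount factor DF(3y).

step 1 [0.5y] swap r/2=143/4857: DF=(1 − 143/4857·(0))/(1+143/4857) = 4857/5000 ≈ 0.971400
step 2 [1y] zero: DF = P = 967/1000 ≈ 0.967000
step 3 [1.5y] swap r/2=485/28899: DF=(1 − 485/28899·(0.971400+0.967000))/(1+485/28899) = 1903/2000 ≈ 0.951500
step 4 [2y] zero: DF = P = 4717/5000 ≈ 0.943400
step 5 [2.5y] swap r/2=336/15775: DF=(1 − 336/15775·(0.971400+0.967000+0.951500+0.943400))/(1+336/15775) = 562/625 ≈ 0.899200
step 6 [3y] bond c/2=13/400: DF=(826797/800000 − 13/400·(0.971400+0.967000+0.951500+0.943400+0.899200))/(1+13/400) = 213/250 ≈ 0.852000
step 7 [3.5y] swap r/2=1689/64156: DF=(1 − 1689/64156·(0.971400+0.967000+0.951500+0.943400+0.899200+0.852000))/(1+1689/64156) = 8311/10000 ≈ 0.831100

1 1/2 4857/5000
2 1 967/1000
3 3/2 1903/2000
4 2 4717/5000
5 5/2 562/625
6 3 213/250
7 7/2 8311/10000
DF(3y) = 213/250 ≈ 0.852000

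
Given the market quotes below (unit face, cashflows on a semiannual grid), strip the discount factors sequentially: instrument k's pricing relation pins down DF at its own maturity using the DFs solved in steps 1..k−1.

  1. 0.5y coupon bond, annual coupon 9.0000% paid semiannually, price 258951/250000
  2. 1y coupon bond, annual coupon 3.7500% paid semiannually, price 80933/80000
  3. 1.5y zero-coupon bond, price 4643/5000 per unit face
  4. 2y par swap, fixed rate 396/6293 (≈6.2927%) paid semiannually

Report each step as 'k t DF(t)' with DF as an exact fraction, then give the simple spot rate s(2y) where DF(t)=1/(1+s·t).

step 1 [0.5y] bond c/2=9/200: DF=(258951/250000 − 9/200·(0))/(1+9/200) = 1239/1250 ≈ 0.991200
step 2 [1y] bond c/2=3/160: DF=(80933/80000 − 3/160·(0.991200))/(1+3/160) = 2437/2500 ≈ 0.974800
step 3 [1.5y] zero: DF = P = 4643/5000 ≈ 0.928600
step 4 [2y] swap r/2=198/6293: DF=(1 − 198/6293·(0.991200+0.974800+0.928600))/(1+198/6293) = 2203/2500 ≈ 0.881200

1 1/2 1239/1250
2 1 2437/2500
3 3/2 4643/5000
4 2 2203/2500
s(2y) = (1/(2203/2500) − 1)/(2) = 297/4406 ≈ 6.7408%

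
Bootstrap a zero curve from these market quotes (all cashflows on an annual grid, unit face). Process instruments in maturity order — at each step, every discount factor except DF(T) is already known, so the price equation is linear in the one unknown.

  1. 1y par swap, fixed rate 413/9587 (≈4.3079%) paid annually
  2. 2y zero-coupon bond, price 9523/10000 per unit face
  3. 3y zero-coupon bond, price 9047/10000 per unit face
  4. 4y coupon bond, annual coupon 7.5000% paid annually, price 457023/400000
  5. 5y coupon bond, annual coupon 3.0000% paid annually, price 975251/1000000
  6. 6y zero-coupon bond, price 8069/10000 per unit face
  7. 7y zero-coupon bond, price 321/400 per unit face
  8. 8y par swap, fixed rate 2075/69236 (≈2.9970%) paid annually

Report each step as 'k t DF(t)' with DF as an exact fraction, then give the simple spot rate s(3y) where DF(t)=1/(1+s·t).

1 1 9587/10000
2 2 9523/10000
3 3 9047/10000
4 4 1083/1250
5 5 2099/2500
6 6 8069/10000
7 7 321/400
8 8 317/400
s(3y) = (1/(9047/10000) − 1)/(3) = 953/27141 ≈ 3.5113%

step 1 [1y] swap r/1=413/9587: DF=(1 − 413/9587·(0))/(1+413/9587) = 9587/10000 ≈ 0.958700
step 2 [2y] zero: DF = P = 9523/10000 ≈ 0.952300
step 3 [3y] zero: DF = P = 9047/10000 ≈ 0.904700
step 4 [4y] bond c/1=3/40: DF=(457023/400000 − 3/40·(0.958700+0.952300+0.904700))/(1+3/40) = 1083/1250 ≈ 0.866400
step 5 [5y] bond c/1=3/100: DF=(975251/1000000 − 3/100·(0.958700+0.952300+0.904700+0.866400))/(1+3/100) = 2099/2500 ≈ 0.839600
step 6 [6y] zero: DF = P = 8069/10000 ≈ 0.806900
step 7 [7y] zero: DF = P = 321/400 ≈ 0.802500
step 8 [8y] swap r/1=2075/69236: DF=(1 − 2075/69236·(0.958700+0.952300+0.904700+0.866400+0.839600+0.806900+0.802500))/(1+2075/69236) = 317/400 ≈ 0.792500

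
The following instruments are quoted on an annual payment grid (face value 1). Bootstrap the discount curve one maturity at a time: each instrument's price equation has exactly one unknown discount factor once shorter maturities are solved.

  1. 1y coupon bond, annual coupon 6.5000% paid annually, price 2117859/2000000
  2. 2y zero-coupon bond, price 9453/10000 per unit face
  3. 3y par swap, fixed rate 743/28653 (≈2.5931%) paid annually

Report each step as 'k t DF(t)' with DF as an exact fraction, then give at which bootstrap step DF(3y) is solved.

1 1 9943/10000
2 2 9453/10000
3 3 9257/10000
DF(3y) is solved at step 3

step 1 [1y] bond c/1=13/200: DF=(2117859/2000000 − 13/200·(0))/(1+13/200) = 9943/10000 ≈ 0.994300
step 2 [2y] zero: DF = P = 9453/10000 ≈ 0.945300
step 3 [3y] swap r/1=743/28653: DF=(1 − 743/28653·(0.994300+0.945300))/(1+743/28653) = 9257/10000 ≈ 0.925700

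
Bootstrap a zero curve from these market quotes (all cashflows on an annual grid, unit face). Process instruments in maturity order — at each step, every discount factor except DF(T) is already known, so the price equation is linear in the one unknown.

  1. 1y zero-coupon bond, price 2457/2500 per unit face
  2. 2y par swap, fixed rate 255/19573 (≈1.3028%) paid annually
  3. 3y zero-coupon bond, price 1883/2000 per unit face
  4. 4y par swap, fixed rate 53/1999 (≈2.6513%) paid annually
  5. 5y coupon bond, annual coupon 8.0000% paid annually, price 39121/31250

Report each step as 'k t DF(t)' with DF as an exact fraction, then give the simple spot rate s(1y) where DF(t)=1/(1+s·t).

1 1 2457/2500
2 2 1949/2000
3 3 1883/2000
4 4 8993/10000
5 5 4389/5000
s(1y) = (1/(2457/2500) − 1)/(1) = 43/2457 ≈ 1.7501%

step 1 [1y] zero: DF = P = 2457/2500 ≈ 0.982800
step 2 [2y] swap r/1=255/19573: DF=(1 − 255/19573·(0.982800))/(1+255/19573) = 1949/2000 ≈ 0.974500
step 3 [3y] zero: DF = P = 1883/2000 ≈ 0.941500
step 4 [4y] swap r/1=53/1999: DF=(1 − 53/1999·(0.982800+0.974500+0.941500))/(1+53/1999) = 8993/10000 ≈ 0.899300
step 5 [5y] bond c/1=2/25: DF=(39121/31250 − 2/25·(0.982800+0.974500+0.941500+0.899300))/(1+2/25) = 4389/5000 ≈ 0.877800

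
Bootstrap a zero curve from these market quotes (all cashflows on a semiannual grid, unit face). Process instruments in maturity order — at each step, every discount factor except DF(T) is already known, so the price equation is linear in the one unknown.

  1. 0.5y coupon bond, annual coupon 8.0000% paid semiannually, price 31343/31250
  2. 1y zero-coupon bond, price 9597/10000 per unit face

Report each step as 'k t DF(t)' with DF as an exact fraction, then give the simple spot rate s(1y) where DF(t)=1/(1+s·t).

1 1/2 2411/2500
2 1 9597/10000
s(1y) = (1/(9597/10000) − 1)/(1) = 403/9597 ≈ 4.1992%

step 1 [0.5y] bond c/2=1/25: DF=(31343/31250 − 1/25·(0))/(1+1/25) = 2411/2500 ≈ 0.964400
step 2 [1y] zero: DF = P = 9597/10000 ≈ 0.959700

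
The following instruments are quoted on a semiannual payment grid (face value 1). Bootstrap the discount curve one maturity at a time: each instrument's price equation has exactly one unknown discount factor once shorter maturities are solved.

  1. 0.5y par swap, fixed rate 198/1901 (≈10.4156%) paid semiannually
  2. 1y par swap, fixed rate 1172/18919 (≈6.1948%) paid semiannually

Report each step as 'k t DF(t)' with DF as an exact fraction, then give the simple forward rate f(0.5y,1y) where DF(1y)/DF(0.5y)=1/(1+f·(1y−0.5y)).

step 1 [0.5y] swap r/2=99/1901: DF=(1 − 99/1901·(0))/(1+99/1901) = 1901/2000 ≈ 0.950500
step 2 [1y] swap r/2=586/18919: DF=(1 − 586/18919·(0.950500))/(1+586/18919) = 4707/5000 ≈ 0.941400

1 1/2 1901/2000
2 1 4707/5000
f(0.5y,1y) = ((1901/2000)/(4707/5000) − 1)/(1/2) = 91/4707 ≈ 1.9333%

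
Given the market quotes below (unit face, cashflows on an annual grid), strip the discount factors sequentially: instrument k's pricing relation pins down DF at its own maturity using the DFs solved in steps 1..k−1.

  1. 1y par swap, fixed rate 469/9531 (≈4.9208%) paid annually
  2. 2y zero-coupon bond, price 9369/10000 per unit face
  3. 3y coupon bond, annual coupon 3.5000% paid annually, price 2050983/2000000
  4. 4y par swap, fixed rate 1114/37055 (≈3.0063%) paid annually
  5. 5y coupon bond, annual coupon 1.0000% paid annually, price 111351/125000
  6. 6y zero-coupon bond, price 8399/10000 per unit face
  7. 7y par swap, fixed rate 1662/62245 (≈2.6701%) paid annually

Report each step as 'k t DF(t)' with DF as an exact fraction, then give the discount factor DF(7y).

1 1 9531/10000
2 2 9369/10000
3 3 9269/10000
4 4 4443/5000
5 5 8453/10000
6 6 8399/10000
7 7 4169/5000
DF(7y) = 4169/5000 ≈ 0.833800

step 1 [1y] swap r/1=469/9531: DF=(1 − 469/9531·(0))/(1+469/9531) = 9531/10000 ≈ 0.953100
step 2 [2y] zero: DF = P = 9369/10000 ≈ 0.936900
step 3 [3y] bond c/1=7/200: DF=(2050983/2000000 − 7/200·(0.953100+0.936900))/(1+7/200) = 9269/10000 ≈ 0.926900
step 4 [4y] swap r/1=1114/37055: DF=(1 − 1114/37055·(0.953100+0.936900+0.926900))/(1+1114/37055) = 4443/5000 ≈ 0.888600
step 5 [5y] bond c/1=1/100: DF=(111351/125000 − 1/100·(0.953100+0.936900+0.926900+0.888600))/(1+1/100) = 8453/10000 ≈ 0.845300
step 6 [6y] zero: DF = P = 8399/10000 ≈ 0.839900
step 7 [7y] swap r/1=1662/62245: DF=(1 − 1662/62245·(0.953100+0.936900+0.926900+0.888600+0.845300+0.839900))/(1+1662/62245) = 4169/5000 ≈ 0.833800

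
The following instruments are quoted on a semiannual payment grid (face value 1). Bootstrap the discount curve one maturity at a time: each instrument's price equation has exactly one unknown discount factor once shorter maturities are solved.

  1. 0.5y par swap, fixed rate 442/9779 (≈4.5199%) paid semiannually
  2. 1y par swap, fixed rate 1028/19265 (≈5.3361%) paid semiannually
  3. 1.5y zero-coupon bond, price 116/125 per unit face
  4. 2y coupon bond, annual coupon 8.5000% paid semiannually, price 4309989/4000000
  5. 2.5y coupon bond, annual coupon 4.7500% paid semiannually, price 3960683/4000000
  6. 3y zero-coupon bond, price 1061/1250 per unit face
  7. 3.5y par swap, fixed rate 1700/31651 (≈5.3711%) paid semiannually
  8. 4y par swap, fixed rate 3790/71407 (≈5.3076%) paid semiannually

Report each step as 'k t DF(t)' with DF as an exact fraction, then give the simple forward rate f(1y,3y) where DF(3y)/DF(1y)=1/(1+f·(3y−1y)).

1 1/2 9779/10000
2 1 4743/5000
3 3/2 116/125
4 2 2293/2500
5 5/2 8797/10000
6 3 1061/1250
7 7/2 83/100
8 4 1621/2000
f(1y,3y) = ((4743/5000)/(1061/1250) − 1)/(2) = 499/8488 ≈ 5.8789%

step 1 [0.5y] swap r/2=221/9779: DF=(1 − 221/9779·(0))/(1+221/9779) = 9779/10000 ≈ 0.977900
step 2 [1y] swap r/2=514/19265: DF=(1 − 514/19265·(0.977900))/(1+514/19265) = 4743/5000 ≈ 0.948600
step 3 [1.5y] zero: DF = P = 116/125 ≈ 0.928000
step 4 [2y] bond c/2=17/400: DF=(4309989/4000000 − 17/400·(0.977900+0.948600+0.928000))/(1+17/400) = 2293/2500 ≈ 0.917200
step 5 [2.5y] bond c/2=19/800: DF=(3960683/4000000 − 19/800·(0.977900+0.948600+0.928000+0.917200))/(1+19/800) = 8797/10000 ≈ 0.879700
step 6 [3y] zero: DF = P = 1061/1250 ≈ 0.848800
step 7 [3.5y] swap r/2=850/31651: DF=(1 − 850/31651·(0.977900+0.948600+0.928000+0.917200+0.879700+0.848800))/(1+850/31651) = 83/100 ≈ 0.830000
step 8 [4y] swap r/2=1895/71407: DF=(1 − 1895/71407·(0.977900+0.948600+0.928000+0.917200+0.879700+0.848800+0.830000))/(1+1895/71407) = 1621/2000 ≈ 0.810500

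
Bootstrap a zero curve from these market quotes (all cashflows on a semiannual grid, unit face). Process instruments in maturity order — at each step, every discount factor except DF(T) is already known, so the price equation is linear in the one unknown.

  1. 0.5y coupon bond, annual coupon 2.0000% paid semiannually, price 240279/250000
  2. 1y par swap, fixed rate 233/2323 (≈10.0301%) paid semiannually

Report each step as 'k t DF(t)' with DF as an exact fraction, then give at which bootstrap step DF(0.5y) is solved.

step 1 [0.5y] bond c/2=1/100: DF=(240279/250000 − 1/100·(0))/(1+1/100) = 2379/2500 ≈ 0.951600
step 2 [1y] swap r/2=233/4646: DF=(1 − 233/4646·(0.951600))/(1+233/4646) = 2267/2500 ≈ 0.906800

1 1/2 2379/2500
2 1 2267/2500
DF(0.5y) is solved at step 1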